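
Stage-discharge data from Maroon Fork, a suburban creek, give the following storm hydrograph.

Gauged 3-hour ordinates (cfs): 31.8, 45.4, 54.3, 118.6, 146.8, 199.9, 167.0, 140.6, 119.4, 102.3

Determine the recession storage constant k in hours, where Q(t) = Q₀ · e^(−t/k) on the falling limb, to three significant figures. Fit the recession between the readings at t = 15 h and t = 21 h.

On the falling limb, Q drops from 199.9 to 140.6 cfs between t = 15 h and t = 21 h (Δt = 6 h).
k = −Δt / ln(Q₂/Q₁) = −6 / ln(140.6/199.9) = 17.1 h.

k ≈ 17.1 h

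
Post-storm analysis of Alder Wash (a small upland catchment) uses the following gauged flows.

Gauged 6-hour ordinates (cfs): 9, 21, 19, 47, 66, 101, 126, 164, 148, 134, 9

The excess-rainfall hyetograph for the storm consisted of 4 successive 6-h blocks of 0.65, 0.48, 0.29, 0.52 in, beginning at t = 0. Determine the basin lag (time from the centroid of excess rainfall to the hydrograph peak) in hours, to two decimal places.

Centroid of excess rainfall: t_c = Σ P_i·t̄_i / ΣP_i = 11.1031 h (block centres at 3, 9, 15, 21 h).
Hydrograph peak occurs at t = 42 h, so basin lag t_L = 42 − 11.1031 = 30.90 h.

t_L ≈ 30.90 h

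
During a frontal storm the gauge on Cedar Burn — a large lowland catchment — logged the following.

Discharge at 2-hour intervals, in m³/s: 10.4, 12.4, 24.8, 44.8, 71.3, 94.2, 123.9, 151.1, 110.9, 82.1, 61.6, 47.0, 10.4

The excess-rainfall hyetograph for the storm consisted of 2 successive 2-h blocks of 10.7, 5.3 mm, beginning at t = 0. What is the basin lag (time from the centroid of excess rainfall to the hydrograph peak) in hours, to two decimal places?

t_L ≈ 12.34 h

Centroid of excess rainfall: t_c = Σ P_i·t̄_i / ΣP_i = 1.6625 h (block centres at 1, 3 h).
Hydrograph peak occurs at t = 14 h, so basin lag t_L = 14 − 1.6625 = 12.34 h.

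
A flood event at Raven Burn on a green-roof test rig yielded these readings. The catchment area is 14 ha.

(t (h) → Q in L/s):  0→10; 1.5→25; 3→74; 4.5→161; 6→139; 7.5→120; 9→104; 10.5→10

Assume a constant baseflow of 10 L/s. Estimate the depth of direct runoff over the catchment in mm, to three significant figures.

Direct runoff: 0.0, 15.0, 64.0, 151.0, 129.0, 110.0, 94.0, 0.0 L/s; ΣQ_DR = 563.0 L/s.
V = ΣQ_DR · Δt = 563.0 × 5400 s = 3.040 × 10^6 L.
Over A = 14 ha, depth = V / A = 21.7 mm.

d ≈ 21.7 mm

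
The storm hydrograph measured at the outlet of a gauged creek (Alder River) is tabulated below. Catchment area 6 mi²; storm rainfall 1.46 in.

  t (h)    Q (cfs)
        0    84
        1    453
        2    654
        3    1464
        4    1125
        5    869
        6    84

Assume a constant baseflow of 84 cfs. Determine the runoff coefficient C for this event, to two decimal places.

ΣQ_DR = 4145 cfs; V = ΣQ_DR·Δt = 1.492 × 10^7 ft³.
Runoff depth d = V / A = 1.071 in.
C = d / P = 1.071 / 1.46 = 0.73.

C ≈ 0.73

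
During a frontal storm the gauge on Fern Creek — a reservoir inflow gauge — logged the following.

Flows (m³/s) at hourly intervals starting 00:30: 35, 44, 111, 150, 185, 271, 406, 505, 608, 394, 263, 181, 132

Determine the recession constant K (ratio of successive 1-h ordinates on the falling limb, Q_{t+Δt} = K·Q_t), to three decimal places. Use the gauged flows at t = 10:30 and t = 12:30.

Using the recession-limb readings at t = 10:30 and t = 12:30: Q falls from 263 to 132 m³/s over 2 intervals.
K = (Q₂/Q₁)^(1/2) = (132/263)^(1/2) = 0.708.

K ≈ 0.708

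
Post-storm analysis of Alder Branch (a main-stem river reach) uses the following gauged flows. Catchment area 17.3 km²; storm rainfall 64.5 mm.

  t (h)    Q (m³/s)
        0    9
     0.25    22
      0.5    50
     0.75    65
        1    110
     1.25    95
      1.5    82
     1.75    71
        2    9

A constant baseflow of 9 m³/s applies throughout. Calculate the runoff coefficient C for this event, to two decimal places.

ΣQ_DR = 432.0 m³/s; V = ΣQ_DR·Δt = 3.888 × 10^5 m³.
Runoff depth d = V / A = 22.47 mm.
C = d / P = 22.47 / 64.5 = 0.35.

C ≈ 0.35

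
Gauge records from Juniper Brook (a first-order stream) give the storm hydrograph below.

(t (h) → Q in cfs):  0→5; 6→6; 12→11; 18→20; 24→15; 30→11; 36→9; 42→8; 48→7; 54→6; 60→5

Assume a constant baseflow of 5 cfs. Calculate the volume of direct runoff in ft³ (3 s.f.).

Direct-runoff ordinates (Q − Q_b): 0.0, 1.0, 6.0, 15.0, 10.0, 6.0, 4.0, 3.0, 2.0, 1.0, 0.0 cfs.
ΣQ_DR = 48.00 cfs.
With Δt = 6 h = 21600 s, V = ΣQ_DR · Δt = 48.00 × 21600 = 1.04 × 10^6 ft³.

V ≈ 1.04 × 10^6 ft³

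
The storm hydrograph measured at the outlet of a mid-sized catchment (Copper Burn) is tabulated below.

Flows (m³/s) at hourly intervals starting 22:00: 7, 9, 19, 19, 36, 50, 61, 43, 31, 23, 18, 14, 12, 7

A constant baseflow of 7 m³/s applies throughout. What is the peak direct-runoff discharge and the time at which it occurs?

Subtracting baseflow gives direct-runoff ordinates: 0.0, 2.0, 12.0, 12.0, 29.0, 43.0, 54.0, 36.0, 24.0, 16.0, 11.0, 7.0, 5.0, 0.0 m³/s.
The maximum is 54.0 m³/s, occurring at the reading for t = 04:00.

Q_p = 54.0 m³/s at t = 04:00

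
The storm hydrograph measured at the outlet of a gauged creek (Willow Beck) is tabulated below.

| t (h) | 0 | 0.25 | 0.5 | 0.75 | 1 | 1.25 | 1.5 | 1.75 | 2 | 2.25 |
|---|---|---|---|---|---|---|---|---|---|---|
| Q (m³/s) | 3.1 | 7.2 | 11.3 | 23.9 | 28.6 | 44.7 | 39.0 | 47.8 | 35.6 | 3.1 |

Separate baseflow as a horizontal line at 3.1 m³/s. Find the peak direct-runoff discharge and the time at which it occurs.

Subtracting baseflow gives direct-runoff ordinates: 0.0, 4.1, 8.2, 20.8, 25.5, 41.6, 35.9, 44.7, 32.5, 0.0 m³/s.
The maximum is 44.7 m³/s, occurring at the reading for t = 1.75 h.

Q_p = 44.7 m³/s at t = 1.75 h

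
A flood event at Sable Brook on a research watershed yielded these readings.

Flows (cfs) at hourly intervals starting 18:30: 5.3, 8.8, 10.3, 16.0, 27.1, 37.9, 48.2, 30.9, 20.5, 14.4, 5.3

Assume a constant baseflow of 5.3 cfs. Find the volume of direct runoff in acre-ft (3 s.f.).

V ≈ 13.8 acre-ft

Direct-runoff ordinates (Q − Q_b): 0.0, 3.5, 5.0, 10.7, 21.8, 32.6, 42.9, 25.6, 15.2, 9.1, 0.0 cfs.
ΣQ_DR = 166.4 cfs.
With Δt = 1 h = 3600 s, V = ΣQ_DR · Δt = 166.4 × 3600 = 5.99 × 10^5 ft³ = 13.8 acre-ft.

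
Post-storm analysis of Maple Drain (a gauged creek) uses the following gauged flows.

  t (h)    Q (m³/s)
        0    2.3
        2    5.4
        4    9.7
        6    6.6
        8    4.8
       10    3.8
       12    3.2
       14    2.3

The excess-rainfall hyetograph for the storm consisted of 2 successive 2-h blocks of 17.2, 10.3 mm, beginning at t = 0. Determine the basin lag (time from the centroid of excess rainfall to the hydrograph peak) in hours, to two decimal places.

t_L ≈ 2.25 h

Centroid of excess rainfall: t_c = Σ P_i·t̄_i / ΣP_i = 1.7491 h (block centres at 1, 3 h).
Hydrograph peak occurs at t = 4 h, so basin lag t_L = 4 − 1.7491 = 2.25 h.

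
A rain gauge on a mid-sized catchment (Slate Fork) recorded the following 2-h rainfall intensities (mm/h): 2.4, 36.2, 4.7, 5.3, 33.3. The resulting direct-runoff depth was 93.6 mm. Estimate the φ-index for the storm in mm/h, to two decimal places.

Only the 2 blocks with intensity above φ contribute runoff: 36.2, 33.3 mm/h.
Σ(I−φ)·Δt = d  ⇒  (36.2+33.3 − 2φ)·2 = 93.6
φ = (69.50 − 93.6/2) / 2 = 11.35 mm/h.

φ ≈ 11.35 mm/h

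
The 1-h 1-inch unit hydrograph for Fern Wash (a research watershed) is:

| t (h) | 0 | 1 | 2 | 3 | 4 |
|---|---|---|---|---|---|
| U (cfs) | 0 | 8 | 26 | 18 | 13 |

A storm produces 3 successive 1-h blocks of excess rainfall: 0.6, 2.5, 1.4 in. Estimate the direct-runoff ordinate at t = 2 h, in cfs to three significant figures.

Q ≈ 35.6 cfs

By discrete convolution, Q_j = Σ (P_i / 1 in) · U_{j−i}.
At t = 2 h (j=2): Q = (0.6/1)·26 + (2.5/1)·8 + (1.4/1)·0 = 35.6 cfs.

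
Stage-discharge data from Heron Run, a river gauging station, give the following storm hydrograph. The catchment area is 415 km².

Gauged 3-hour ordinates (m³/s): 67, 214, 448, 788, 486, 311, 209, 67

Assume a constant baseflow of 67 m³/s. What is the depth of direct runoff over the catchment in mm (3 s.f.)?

Direct runoff: 0.0, 147.0, 381.0, 721.0, 419.0, 244.0, 142.0, 0.0 m³/s; ΣQ_DR = 2054 m³/s.
V = ΣQ_DR · Δt = 2054 × 10800 s = 2.218 × 10^7 m³.
Over A = 415 km², depth = V / A = 53.5 mm.

d ≈ 53.5 mm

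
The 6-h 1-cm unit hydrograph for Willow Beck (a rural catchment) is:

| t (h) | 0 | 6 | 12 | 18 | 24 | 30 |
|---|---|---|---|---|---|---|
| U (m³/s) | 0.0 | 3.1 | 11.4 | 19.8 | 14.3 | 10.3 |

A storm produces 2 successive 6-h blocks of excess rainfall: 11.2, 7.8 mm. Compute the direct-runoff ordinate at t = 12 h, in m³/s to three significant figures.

Q ≈ 15.2 m³/s

By discrete convolution, Q_j = Σ (P_i / 10 mm) · U_{j−i}.
At t = 12 h (j=2): Q = (11.2/10)·11.4 + (7.8/10)·3.1 = 15.2 m³/s.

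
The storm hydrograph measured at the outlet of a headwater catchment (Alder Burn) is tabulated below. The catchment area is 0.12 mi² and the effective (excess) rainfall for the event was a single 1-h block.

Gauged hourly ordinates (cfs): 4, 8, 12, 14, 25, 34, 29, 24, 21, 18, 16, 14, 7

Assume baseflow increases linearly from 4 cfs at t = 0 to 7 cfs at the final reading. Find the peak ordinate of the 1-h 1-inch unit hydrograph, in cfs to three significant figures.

Direct runoff: 0.00, 3.75, 7.50, 9.25, 20.00, 28.75, 23.50, 18.25, 15.00, 11.75, 9.50, 7.25, 0.00 cfs; ΣQ_DR = 154.5 cfs, peak = 28.75 cfs.
Runoff depth d = ΣQ_DR·Δt / A = 154.5 × 3600 / (0.12 mi²) = 1.995 in.
The 1-inch UH is the DRH scaled by (1 in)/d, so U_p = 28.75 × 1/1.995 = 14.4 cfs.

U_p ≈ 14.4 cfs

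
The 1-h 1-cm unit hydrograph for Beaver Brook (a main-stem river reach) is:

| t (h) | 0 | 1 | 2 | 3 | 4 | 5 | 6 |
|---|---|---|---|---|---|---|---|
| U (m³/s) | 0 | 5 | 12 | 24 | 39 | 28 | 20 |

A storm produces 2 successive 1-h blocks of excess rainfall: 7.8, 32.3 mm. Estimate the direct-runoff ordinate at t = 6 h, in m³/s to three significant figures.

By discrete convolution, Q_j = Σ (P_i / 10 mm) · U_{j−i}.
At t = 6 h (j=6): Q = (7.8/10)·20 + (32.3/10)·28 = 106 m³/s.

Q ≈ 106 m³/s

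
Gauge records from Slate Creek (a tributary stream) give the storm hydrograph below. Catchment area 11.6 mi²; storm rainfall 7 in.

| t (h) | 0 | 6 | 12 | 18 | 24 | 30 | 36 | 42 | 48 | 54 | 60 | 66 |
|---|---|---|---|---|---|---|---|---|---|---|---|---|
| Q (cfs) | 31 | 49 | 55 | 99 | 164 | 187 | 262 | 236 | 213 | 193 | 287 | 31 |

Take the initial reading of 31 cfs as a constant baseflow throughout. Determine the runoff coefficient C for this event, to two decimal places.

ΣQ_DR = 1435 cfs; V = ΣQ_DR·Δt = 3.100 × 10^7 ft³.
Runoff depth d = V / A = 1.150 in.
C = d / P = 1.150 / 7 = 0.16.

C ≈ 0.16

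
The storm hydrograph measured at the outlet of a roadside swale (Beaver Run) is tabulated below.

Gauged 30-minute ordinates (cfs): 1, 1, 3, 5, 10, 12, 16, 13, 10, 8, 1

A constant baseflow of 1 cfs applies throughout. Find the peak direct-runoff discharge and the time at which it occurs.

Subtracting baseflow gives direct-runoff ordinates: 0.0, 0.0, 2.0, 4.0, 9.0, 11.0, 15.0, 12.0, 9.0, 7.0, 0.0 cfs.
The maximum is 15.0 cfs, occurring at the reading for t = 3 h.

Q_p = 15.0 cfs at t = 3 h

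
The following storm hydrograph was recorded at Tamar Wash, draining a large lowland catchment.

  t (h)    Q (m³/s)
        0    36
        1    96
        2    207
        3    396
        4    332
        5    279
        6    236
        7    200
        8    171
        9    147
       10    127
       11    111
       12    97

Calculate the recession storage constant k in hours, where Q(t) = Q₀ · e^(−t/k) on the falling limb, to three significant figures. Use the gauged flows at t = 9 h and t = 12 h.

k ≈ 7.22 h

On the falling limb, Q drops from 147 to 97 m³/s between t = 9 h and t = 12 h (Δt = 3 h).
k = −Δt / ln(Q₂/Q₁) = −3 / ln(97/147) = 7.22 h.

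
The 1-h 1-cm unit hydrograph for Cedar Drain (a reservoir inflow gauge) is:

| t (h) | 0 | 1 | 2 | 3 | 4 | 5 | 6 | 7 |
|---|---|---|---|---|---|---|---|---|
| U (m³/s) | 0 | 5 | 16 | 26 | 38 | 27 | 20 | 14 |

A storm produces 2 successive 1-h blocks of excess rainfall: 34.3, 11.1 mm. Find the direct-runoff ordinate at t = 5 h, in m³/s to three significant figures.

By discrete convolution, Q_j = Σ (P_i / 10 mm) · U_{j−i}.
At t = 5 h (j=5): Q = (34.3/10)·27 + (11.1/10)·38 = 135 m³/s.

Q ≈ 135 m³/s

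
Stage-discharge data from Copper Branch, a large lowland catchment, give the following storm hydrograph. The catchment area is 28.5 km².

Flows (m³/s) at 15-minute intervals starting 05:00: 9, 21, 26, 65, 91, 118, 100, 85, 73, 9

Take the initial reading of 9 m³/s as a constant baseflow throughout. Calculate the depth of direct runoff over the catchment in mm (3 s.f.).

Direct runoff: 0.0, 12.0, 17.0, 56.0, 82.0, 109.0, 91.0, 76.0, 64.0, 0.0 m³/s; ΣQ_DR = 507.0 m³/s.
V = ΣQ_DR · Δt = 507.0 × 900 s = 4.563 × 10^5 m³.
Over A = 28.5 km², depth = V / A = 16.0 mm.

d ≈ 16.0 mm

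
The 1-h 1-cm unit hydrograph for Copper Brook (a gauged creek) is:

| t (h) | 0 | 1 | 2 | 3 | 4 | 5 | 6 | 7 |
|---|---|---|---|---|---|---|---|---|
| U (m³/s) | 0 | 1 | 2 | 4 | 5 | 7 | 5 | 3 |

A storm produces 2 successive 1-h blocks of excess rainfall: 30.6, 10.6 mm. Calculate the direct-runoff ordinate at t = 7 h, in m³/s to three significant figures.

Q ≈ 14.5 m³/s

By discrete convolution, Q_j = Σ (P_i / 10 mm) · U_{j−i}.
At t = 7 h (j=7): Q = (30.6/10)·3 + (10.6/10)·5 = 14.5 m³/s.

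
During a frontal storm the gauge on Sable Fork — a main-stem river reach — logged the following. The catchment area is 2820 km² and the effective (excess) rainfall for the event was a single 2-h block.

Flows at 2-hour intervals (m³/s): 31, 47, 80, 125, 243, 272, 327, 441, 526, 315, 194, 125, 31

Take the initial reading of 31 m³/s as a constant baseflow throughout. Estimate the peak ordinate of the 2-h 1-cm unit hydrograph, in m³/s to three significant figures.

U_p ≈ 824 m³/s

Direct runoff: 0.0, 16.0, 49.0, 94.0, 212.0, 241.0, 296.0, 410.0, 495.0, 284.0, 163.0, 94.0, 0.0 m³/s; ΣQ_DR = 2354 m³/s, peak = 495.0 m³/s.
Runoff depth d = ΣQ_DR·Δt / A = 2354 × 7200 / (2820 km²) = 6.010 mm.
The 1-cm UH is the DRH scaled by (10 mm)/d, so U_p = 495.0 × 10/6.010 = 824 m³/s.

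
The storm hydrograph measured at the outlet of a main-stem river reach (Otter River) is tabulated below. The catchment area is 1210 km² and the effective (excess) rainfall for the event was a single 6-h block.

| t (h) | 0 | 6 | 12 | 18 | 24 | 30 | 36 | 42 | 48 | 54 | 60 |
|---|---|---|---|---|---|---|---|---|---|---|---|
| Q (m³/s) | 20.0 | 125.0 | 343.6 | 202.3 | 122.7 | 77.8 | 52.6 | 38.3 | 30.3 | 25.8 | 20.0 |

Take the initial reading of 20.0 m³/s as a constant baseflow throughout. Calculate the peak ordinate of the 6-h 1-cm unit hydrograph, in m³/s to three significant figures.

Direct runoff: 0.0, 105.0, 323.6, 182.3, 102.7, 57.8, 32.6, 18.3, 10.3, 5.8, 0.0 m³/s; ΣQ_DR = 838.4 m³/s, peak = 323.6 m³/s.
Runoff depth d = ΣQ_DR·Δt / A = 838.4 × 21600 / (1210 km²) = 14.97 mm.
The 1-cm UH is the DRH scaled by (10 mm)/d, so U_p = 323.6 × 10/14.97 = 216 m³/s.

U_p ≈ 216 m³/s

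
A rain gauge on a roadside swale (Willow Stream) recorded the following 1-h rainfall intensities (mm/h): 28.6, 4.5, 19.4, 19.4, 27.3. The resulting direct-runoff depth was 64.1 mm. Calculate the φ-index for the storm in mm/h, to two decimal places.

φ ≈ 7.65 mm/h

Only the 4 blocks with intensity above φ contribute runoff: 28.6, 19.4, 19.4, 27.3 mm/h.
Σ(I−φ)·Δt = d  ⇒  (28.6+19.4+19.4+27.3 − 4φ)·1 = 64.1
φ = (94.70 − 64.1/1) / 4 = 7.65 mm/h.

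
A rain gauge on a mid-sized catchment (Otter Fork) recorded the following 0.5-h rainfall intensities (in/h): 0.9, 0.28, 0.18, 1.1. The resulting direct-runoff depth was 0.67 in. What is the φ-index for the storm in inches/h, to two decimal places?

Only the 2 blocks with intensity above φ contribute runoff: 0.9, 1.1 in/h.
Σ(I−φ)·Δt = d  ⇒  (0.9+1.1 − 2φ)·0.5 = 0.67
φ = (2.000 − 0.67/0.5) / 2 = 0.33 in/h.

φ ≈ 0.33 in/h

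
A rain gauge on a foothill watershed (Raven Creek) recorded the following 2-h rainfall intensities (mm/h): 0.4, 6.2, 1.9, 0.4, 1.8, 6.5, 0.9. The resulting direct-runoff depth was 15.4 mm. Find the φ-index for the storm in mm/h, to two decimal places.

φ ≈ 2.50 mm/h

Only the 2 blocks with intensity above φ contribute runoff: 6.2, 6.5 mm/h.
Σ(I−φ)·Δt = d  ⇒  (6.2+6.5 − 2φ)·2 = 15.4
φ = (12.70 − 15.4/2) / 2 = 2.50 mm/h.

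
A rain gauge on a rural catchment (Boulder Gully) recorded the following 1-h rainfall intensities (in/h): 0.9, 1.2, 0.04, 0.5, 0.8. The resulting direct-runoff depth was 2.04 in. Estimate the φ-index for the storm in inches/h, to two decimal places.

Only the 4 blocks with intensity above φ contribute runoff: 0.9, 1.2, 0.5, 0.8 in/h.
Σ(I−φ)·Δt = d  ⇒  (0.9+1.2+0.5+0.8 − 4φ)·1 = 2.04
φ = (3.400 − 2.04/1) / 4 = 0.34 in/h.

φ ≈ 0.34 in/h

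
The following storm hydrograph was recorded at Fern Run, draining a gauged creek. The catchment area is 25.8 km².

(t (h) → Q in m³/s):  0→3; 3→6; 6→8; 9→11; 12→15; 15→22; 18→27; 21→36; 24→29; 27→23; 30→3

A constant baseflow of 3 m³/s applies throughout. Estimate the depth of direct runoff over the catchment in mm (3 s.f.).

d ≈ 62.8 mm

Direct runoff: 0.0, 3.0, 5.0, 8.0, 12.0, 19.0, 24.0, 33.0, 26.0, 20.0, 0.0 m³/s; ΣQ_DR = 150.0 m³/s.
V = ΣQ_DR · Δt = 150.0 × 10800 s = 1.620 × 10^6 m³.
Over A = 25.8 km², depth = V / A = 62.8 mm.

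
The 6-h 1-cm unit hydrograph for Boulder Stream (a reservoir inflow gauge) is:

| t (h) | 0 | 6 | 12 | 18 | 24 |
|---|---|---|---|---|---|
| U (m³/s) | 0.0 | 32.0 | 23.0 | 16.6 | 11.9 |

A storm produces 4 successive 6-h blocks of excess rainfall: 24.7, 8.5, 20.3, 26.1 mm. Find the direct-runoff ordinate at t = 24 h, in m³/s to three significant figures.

By discrete convolution, Q_j = Σ (P_i / 10 mm) · U_{j−i}.
At t = 24 h (j=4): Q = (24.7/10)·11.9 + (8.5/10)·16.6 + (20.3/10)·23.0 + (26.1/10)·32.0 = 174 m³/s.

Q ≈ 174 m³/s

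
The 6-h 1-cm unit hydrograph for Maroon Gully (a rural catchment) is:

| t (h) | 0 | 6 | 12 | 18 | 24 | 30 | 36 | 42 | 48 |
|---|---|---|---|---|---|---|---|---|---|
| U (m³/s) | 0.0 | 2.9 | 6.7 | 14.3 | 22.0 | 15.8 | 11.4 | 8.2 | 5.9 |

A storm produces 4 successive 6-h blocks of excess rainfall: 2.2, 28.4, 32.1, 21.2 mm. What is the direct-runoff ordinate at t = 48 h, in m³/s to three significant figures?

Q ≈ 94.7 m³/s

By discrete convolution, Q_j = Σ (P_i / 10 mm) · U_{j−i}.
At t = 48 h (j=8): Q = (2.2/10)·5.9 + (28.4/10)·8.2 + (32.1/10)·11.4 + (21.2/10)·15.8 = 94.7 m³/s.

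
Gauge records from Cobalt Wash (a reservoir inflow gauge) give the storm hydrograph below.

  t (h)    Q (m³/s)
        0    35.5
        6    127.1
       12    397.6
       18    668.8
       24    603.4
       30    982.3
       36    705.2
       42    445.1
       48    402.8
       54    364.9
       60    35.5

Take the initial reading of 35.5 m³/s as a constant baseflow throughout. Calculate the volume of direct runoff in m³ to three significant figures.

Direct-runoff ordinates (Q − Q_b): 0.0, 91.6, 362.1, 633.3, 567.9, 946.8, 669.7, 409.6, 367.3, 329.4, 0.0 m³/s.
ΣQ_DR = 4378 m³/s.
With Δt = 6 h = 21600 s, V = ΣQ_DR · Δt = 4378 × 21600 = 9.46 × 10^7 m³.

V ≈ 9.46 × 10^7 m³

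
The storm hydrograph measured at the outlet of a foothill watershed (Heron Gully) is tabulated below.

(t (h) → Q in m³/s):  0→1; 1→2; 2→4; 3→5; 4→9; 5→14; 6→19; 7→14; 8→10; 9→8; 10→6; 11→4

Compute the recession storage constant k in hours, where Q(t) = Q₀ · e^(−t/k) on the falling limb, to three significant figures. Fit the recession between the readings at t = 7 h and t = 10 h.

On the falling limb, Q drops from 14 to 6 m³/s between t = 7 h and t = 10 h (Δt = 3 h).
k = −Δt / ln(Q₂/Q₁) = −3 / ln(6/14) = 3.54 h.

k ≈ 3.54 h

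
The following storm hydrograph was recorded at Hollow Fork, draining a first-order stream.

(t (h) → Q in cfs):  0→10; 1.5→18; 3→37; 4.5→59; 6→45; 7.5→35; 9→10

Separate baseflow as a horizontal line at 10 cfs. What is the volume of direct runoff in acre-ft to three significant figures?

V ≈ 17.9 acre-ft

Direct-runoff ordinates (Q − Q_b): 0.0, 8.0, 27.0, 49.0, 35.0, 25.0, 0.0 cfs.
ΣQ_DR = 144.0 cfs.
With Δt = 1.5 h = 5400 s, V = ΣQ_DR · Δt = 144.0 × 5400 = 7.78 × 10^5 ft³ = 17.9 acre-ft.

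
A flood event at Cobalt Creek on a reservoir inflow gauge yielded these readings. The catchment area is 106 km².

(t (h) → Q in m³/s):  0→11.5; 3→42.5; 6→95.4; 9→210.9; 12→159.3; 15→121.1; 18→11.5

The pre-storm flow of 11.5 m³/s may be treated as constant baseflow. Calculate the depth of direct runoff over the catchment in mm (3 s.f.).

d ≈ 58.2 mm

Direct runoff: 0.0, 31.0, 83.9, 199.4, 147.8, 109.6, 0.0 m³/s; ΣQ_DR = 571.7 m³/s.
V = ΣQ_DR · Δt = 571.7 × 10800 s = 6.174 × 10^6 m³.
Over A = 106 km², depth = V / A = 58.2 mm.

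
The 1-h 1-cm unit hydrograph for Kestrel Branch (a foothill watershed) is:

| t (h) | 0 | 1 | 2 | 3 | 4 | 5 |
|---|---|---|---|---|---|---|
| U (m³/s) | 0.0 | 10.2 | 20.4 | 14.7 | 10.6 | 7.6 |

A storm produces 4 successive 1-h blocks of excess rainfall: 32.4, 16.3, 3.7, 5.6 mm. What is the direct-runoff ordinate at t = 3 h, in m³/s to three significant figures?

By discrete convolution, Q_j = Σ (P_i / 10 mm) · U_{j−i}.
At t = 3 h (j=3): Q = (32.4/10)·14.7 + (16.3/10)·20.4 + (3.7/10)·10.2 + (5.6/10)·0.0 = 84.7 m³/s.

Q ≈ 84.7 m³/s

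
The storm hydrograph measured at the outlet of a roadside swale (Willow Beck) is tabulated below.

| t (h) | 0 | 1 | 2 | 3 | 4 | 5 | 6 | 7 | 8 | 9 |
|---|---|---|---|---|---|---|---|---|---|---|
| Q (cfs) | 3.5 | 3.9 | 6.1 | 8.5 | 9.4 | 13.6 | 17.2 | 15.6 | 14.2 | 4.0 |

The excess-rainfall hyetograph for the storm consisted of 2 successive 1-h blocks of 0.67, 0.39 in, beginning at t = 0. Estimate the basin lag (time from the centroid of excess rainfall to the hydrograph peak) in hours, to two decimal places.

Centroid of excess rainfall: t_c = Σ P_i·t̄_i / ΣP_i = 0.8679 h (block centres at 0.5, 1.5 h).
Hydrograph peak occurs at t = 6 h, so basin lag t_L = 6 − 0.8679 = 5.13 h.

t_L ≈ 5.13 h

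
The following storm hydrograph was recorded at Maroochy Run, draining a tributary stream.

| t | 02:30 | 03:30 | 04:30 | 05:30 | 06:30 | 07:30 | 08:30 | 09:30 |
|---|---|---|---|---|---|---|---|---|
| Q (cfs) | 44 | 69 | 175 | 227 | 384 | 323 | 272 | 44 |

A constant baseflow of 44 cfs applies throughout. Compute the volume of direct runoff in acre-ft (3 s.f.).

Direct-runoff ordinates (Q − Q_b): 0.0, 25.0, 131.0, 183.0, 340.0, 279.0, 228.0, 0.0 cfs.
ΣQ_DR = 1186 cfs.
With Δt = 1 h = 3600 s, V = ΣQ_DR · Δt = 1186 × 3600 = 4.27 × 10^6 ft³ = 98.0 acre-ft.

V ≈ 98.0 acre-ft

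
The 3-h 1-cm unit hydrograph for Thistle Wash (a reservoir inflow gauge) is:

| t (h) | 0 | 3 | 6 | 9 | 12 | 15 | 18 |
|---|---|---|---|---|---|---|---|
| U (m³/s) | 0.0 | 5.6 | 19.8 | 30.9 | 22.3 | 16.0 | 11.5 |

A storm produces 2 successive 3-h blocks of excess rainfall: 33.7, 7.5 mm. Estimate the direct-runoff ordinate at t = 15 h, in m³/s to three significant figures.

By discrete convolution, Q_j = Σ (P_i / 10 mm) · U_{j−i}.
At t = 15 h (j=5): Q = (33.7/10)·16.0 + (7.5/10)·22.3 = 70.6 m³/s.

Q ≈ 70.6 m³/s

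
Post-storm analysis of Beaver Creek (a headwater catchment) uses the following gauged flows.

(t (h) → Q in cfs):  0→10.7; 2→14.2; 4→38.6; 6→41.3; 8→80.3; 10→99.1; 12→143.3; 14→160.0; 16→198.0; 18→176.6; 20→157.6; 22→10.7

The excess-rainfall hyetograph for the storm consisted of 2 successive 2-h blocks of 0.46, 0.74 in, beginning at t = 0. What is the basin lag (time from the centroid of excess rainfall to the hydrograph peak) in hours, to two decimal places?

t_L ≈ 13.77 h

Centroid of excess rainfall: t_c = Σ P_i·t̄_i / ΣP_i = 2.2333 h (block centres at 1, 3 h).
Hydrograph peak occurs at t = 16 h, so basin lag t_L = 16 − 2.2333 = 13.77 h.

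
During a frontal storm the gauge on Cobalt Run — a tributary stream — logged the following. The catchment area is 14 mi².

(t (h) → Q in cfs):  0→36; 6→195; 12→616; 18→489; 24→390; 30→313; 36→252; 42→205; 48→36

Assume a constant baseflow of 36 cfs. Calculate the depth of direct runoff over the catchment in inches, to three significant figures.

d ≈ 1.47 in

Direct runoff: 0.0, 159.0, 580.0, 453.0, 354.0, 277.0, 216.0, 169.0, 0.0 cfs; ΣQ_DR = 2208 cfs.
V = ΣQ_DR · Δt = 2208 × 21600 s = 4.769 × 10^7 ft³.
Over A = 14 mi², depth = V / A = 1.47 in.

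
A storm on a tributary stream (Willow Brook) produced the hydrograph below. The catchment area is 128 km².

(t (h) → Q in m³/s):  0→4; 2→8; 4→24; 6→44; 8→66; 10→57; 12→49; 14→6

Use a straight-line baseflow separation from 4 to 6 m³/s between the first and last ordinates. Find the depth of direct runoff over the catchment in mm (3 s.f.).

Direct runoff: 0.00, 3.71, 19.43, 39.14, 60.86, 51.57, 43.29, 0.00 m³/s; ΣQ_DR = 218.0 m³/s.
V = ΣQ_DR · Δt = 218.0 × 7200 s = 1.570 × 10^6 m³.
Over A = 128 km², depth = V / A = 12.3 mm.

d ≈ 12.3 mm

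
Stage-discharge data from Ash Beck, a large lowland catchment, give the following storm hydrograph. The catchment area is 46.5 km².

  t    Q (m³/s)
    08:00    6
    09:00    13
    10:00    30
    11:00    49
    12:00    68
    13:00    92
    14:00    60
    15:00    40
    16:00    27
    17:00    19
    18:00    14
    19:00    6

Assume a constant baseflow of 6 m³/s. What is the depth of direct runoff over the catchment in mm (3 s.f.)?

Direct runoff: 0.0, 7.0, 24.0, 43.0, 62.0, 86.0, 54.0, 34.0, 21.0, 13.0, 8.0, 0.0 m³/s; ΣQ_DR = 352.0 m³/s.
V = ΣQ_DR · Δt = 352.0 × 3600 s = 1.267 × 10^6 m³.
Over A = 46.5 km², depth = V / A = 27.3 mm.

d ≈ 27.3 mm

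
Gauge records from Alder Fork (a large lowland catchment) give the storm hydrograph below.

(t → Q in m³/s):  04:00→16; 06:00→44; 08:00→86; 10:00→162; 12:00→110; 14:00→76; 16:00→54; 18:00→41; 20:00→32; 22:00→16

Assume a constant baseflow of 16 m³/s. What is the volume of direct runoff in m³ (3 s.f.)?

Direct-runoff ordinates (Q − Q_b): 0.0, 28.0, 70.0, 146.0, 94.0, 60.0, 38.0, 25.0, 16.0, 0.0 m³/s.
ΣQ_DR = 477.0 m³/s.
With Δt = 2 h = 7200 s, V = ΣQ_DR · Δt = 477.0 × 7200 = 3.43 × 10^6 m³.

V ≈ 3.43 × 10^6 m³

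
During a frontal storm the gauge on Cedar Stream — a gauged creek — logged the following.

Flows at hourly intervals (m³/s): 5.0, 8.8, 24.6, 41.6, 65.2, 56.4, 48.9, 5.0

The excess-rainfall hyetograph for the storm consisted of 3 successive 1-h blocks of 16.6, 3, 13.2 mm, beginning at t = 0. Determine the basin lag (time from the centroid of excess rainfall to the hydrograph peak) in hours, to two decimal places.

t_L ≈ 2.60 h

Centroid of excess rainfall: t_c = Σ P_i·t̄_i / ΣP_i = 1.3963 h (block centres at 0.5, 1.5, 2.5 h).
Hydrograph peak occurs at t = 4 h, so basin lag t_L = 4 − 1.3963 = 2.60 h.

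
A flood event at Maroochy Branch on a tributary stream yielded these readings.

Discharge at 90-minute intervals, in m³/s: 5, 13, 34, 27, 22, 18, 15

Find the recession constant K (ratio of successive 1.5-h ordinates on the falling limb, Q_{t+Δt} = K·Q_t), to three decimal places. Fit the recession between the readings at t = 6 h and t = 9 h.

Using the recession-limb readings at t = 6 h and t = 9 h: Q falls from 22 to 15 m³/s over 2 intervals.
K = (Q₂/Q₁)^(1/2) = (15/22)^(1/2) = 0.826.

K ≈ 0.826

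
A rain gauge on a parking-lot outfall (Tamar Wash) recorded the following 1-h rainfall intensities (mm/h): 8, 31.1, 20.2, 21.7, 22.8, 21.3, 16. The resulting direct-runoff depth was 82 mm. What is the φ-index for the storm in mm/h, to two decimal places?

Only the 6 blocks with intensity above φ contribute runoff: 31.1, 20.2, 21.7, 22.8, 21.3, 16 mm/h.
Σ(I−φ)·Δt = d  ⇒  (31.1+20.2+21.7+22.8+21.3+16 − 6φ)·1 = 82
φ = (133.1 − 82/1) / 6 = 8.52 mm/h.

φ ≈ 8.52 mm/h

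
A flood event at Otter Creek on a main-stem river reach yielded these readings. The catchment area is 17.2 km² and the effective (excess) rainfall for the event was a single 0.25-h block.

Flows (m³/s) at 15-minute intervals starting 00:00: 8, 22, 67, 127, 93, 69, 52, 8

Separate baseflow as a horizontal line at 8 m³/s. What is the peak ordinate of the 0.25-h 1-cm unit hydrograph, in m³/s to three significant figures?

U_p ≈ 59.5 m³/s

Direct runoff: 0.0, 14.0, 59.0, 119.0, 85.0, 61.0, 44.0, 0.0 m³/s; ΣQ_DR = 382.0 m³/s, peak = 119.0 m³/s.
Runoff depth d = ΣQ_DR·Δt / A = 382.0 × 900 / (17.2 km²) = 19.99 mm.
The 1-cm UH is the DRH scaled by (10 mm)/d, so U_p = 119.0 × 10/19.99 = 59.5 m³/s.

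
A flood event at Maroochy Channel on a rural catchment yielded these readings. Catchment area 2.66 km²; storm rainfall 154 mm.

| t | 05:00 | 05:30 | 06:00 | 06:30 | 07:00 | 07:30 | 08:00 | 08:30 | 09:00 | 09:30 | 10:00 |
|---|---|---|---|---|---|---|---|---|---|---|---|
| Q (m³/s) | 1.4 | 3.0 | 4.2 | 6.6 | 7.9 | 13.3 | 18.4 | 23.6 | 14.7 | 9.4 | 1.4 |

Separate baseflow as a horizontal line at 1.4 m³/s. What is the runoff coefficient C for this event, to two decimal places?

ΣQ_DR = 88.50 m³/s; V = ΣQ_DR·Δt = 1.593 × 10^5 m³.
Runoff depth d = V / A = 59.89 mm.
C = d / P = 59.89 / 154 = 0.39.

C ≈ 0.39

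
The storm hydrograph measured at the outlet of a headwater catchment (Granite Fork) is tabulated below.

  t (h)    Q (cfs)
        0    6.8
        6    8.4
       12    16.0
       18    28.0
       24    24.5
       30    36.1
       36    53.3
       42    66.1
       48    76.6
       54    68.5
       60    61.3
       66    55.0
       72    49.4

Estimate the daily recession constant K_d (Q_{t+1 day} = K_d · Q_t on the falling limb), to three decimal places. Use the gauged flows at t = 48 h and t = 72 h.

K_d ≈ 0.645

Between t = 48 h and t = 72 h the flow falls from 76.6 to 49.4 cfs over 4×6 h = 24 h.
Per-interval ratio K = (49.4/76.6)^(1/4) = 0.8961; K_d = K^(24/6) = 0.645.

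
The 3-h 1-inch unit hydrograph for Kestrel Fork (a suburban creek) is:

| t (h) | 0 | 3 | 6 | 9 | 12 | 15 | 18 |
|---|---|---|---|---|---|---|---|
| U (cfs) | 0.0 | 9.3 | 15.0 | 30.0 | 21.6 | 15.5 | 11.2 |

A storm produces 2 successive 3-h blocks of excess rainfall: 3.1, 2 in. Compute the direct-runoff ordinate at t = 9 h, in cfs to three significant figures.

Q ≈ 123 cfs

By discrete convolution, Q_j = Σ (P_i / 1 in) · U_{j−i}.
At t = 9 h (j=3): Q = (3.1/1)·30.0 + (2/1)·15.0 = 123 cfs.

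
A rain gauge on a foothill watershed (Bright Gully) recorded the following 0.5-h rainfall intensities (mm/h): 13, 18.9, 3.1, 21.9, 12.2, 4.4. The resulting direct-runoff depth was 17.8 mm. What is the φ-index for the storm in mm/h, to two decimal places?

φ ≈ 7.60 mm/h

Only the 4 blocks with intensity above φ contribute runoff: 13, 18.9, 21.9, 12.2 mm/h.
Σ(I−φ)·Δt = d  ⇒  (13+18.9+21.9+12.2 − 4φ)·0.5 = 17.8
φ = (66.00 − 17.8/0.5) / 4 = 7.60 mm/h.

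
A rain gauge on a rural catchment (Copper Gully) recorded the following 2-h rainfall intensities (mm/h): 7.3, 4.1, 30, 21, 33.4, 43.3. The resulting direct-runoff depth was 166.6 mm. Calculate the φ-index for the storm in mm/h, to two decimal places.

Only the 4 blocks with intensity above φ contribute runoff: 30, 21, 33.4, 43.3 mm/h.
Σ(I−φ)·Δt = d  ⇒  (30+21+33.4+43.3 − 4φ)·2 = 166.6
φ = (127.7 − 166.6/2) / 4 = 11.10 mm/h.

φ ≈ 11.10 mm/h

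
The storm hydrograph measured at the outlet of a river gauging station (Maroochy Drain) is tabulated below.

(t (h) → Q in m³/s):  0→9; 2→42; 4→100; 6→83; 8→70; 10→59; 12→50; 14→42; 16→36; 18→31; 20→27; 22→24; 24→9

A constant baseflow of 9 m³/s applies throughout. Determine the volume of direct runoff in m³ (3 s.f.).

Direct-runoff ordinates (Q − Q_b): 0.0, 33.0, 91.0, 74.0, 61.0, 50.0, 41.0, 33.0, 27.0, 22.0, 18.0, 15.0, 0.0 m³/s.
ΣQ_DR = 465.0 m³/s.
With Δt = 2 h = 7200 s, V = ΣQ_DR · Δt = 465.0 × 7200 = 3.35 × 10^6 m³.

V ≈ 3.35 × 10^6 m³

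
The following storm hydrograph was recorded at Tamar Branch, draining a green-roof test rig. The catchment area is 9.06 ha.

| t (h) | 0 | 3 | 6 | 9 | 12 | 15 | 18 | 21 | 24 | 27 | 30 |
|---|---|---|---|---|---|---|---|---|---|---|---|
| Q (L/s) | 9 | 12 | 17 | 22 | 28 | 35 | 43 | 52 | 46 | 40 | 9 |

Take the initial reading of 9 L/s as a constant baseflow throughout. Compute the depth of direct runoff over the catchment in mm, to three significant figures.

Direct runoff: 0.0, 3.0, 8.0, 13.0, 19.0, 26.0, 34.0, 43.0, 37.0, 31.0, 0.0 L/s; ΣQ_DR = 214.0 L/s.
V = ΣQ_DR · Δt = 214.0 × 10800 s = 2.311 × 10^6 L.
Over A = 9.06 ha, depth = V / A = 25.5 mm.

d ≈ 25.5 mm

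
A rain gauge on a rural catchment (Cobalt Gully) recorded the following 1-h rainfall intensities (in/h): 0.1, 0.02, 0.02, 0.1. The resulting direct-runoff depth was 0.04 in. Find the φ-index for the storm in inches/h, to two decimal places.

φ ≈ 0.08 in/h

Only the 2 blocks with intensity above φ contribute runoff: 0.1, 0.1 in/h.
Σ(I−φ)·Δt = d  ⇒  (0.1+0.1 − 2φ)·1 = 0.04
φ = (0.2000 − 0.04/1) / 2 = 0.08 in/h.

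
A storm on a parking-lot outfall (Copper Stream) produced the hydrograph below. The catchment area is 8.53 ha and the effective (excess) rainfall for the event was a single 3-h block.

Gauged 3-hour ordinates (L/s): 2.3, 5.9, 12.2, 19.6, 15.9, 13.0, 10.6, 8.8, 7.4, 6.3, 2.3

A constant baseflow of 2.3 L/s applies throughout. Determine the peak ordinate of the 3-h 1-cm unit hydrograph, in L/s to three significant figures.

Direct runoff: 0.0, 3.6, 9.9, 17.3, 13.6, 10.7, 8.3, 6.5, 5.1, 4.0, 0.0 L/s; ΣQ_DR = 79.00 L/s, peak = 17.3 L/s.
Runoff depth d = ΣQ_DR·Δt / A = 79.00 × 10800 / (8.53 ha) = 10.00 mm.
The 1-cm UH is the DRH scaled by (10 mm)/d, so U_p = 17.3 × 10/10.00 = 17.3 L/s.

U_p ≈ 17.3 L/s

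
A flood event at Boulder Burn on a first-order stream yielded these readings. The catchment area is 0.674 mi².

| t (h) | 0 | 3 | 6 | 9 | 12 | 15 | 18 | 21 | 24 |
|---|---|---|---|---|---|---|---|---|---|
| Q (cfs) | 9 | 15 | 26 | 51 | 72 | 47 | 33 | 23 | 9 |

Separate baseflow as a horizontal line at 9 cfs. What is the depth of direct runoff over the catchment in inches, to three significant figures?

Direct runoff: 0.0, 6.0, 17.0, 42.0, 63.0, 38.0, 24.0, 14.0, 0.0 cfs; ΣQ_DR = 204.0 cfs.
V = ΣQ_DR · Δt = 204.0 × 10800 s = 2.203 × 10^6 ft³.
Over A = 0.674 mi², depth = V / A = 1.41 in.

d ≈ 1.41 in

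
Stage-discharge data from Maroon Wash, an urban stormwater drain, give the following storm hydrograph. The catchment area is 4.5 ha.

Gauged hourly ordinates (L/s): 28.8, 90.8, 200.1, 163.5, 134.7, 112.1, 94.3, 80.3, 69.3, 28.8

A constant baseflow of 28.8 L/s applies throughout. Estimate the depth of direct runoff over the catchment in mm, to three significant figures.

d ≈ 57.2 mm

Direct runoff: 0.0, 62.0, 171.3, 134.7, 105.9, 83.3, 65.5, 51.5, 40.5, 0.0 L/s; ΣQ_DR = 714.7 L/s.
V = ΣQ_DR · Δt = 714.7 × 3600 s = 2.573 × 10^6 L.
Over A = 4.5 ha, depth = V / A = 57.2 mm.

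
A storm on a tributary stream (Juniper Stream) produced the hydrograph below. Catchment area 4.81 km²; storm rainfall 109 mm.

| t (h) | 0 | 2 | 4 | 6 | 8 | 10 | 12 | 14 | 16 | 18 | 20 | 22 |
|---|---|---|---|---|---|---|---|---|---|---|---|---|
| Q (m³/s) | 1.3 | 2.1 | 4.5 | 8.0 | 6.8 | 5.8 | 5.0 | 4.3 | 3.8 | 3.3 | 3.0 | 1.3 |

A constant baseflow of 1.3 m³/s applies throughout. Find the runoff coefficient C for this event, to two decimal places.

C ≈ 0.46

ΣQ_DR = 33.60 m³/s; V = ΣQ_DR·Δt = 2.419 × 10^5 m³.
Runoff depth d = V / A = 50.30 mm.
C = d / P = 50.30 / 109 = 0.46.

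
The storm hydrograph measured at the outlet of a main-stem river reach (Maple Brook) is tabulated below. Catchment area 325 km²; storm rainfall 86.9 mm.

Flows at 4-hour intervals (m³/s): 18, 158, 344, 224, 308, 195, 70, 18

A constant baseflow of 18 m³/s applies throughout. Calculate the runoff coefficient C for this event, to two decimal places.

C ≈ 0.61

ΣQ_DR = 1191 m³/s; V = ΣQ_DR·Δt = 1.715 × 10^7 m³.
Runoff depth d = V / A = 52.77 mm.
C = d / P = 52.77 / 86.9 = 0.61.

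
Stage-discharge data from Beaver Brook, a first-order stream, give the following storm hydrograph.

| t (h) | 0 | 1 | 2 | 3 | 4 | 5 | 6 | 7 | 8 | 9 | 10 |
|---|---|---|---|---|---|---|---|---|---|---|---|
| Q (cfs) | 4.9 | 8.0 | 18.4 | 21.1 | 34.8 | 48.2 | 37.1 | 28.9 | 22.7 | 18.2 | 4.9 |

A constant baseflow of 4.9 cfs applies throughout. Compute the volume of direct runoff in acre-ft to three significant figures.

Direct-runoff ordinates (Q − Q_b): 0.0, 3.1, 13.5, 16.2, 29.9, 43.3, 32.2, 24.0, 17.8, 13.3, 0.0 cfs.
ΣQ_DR = 193.3 cfs.
With Δt = 1 h = 3600 s, V = ΣQ_DR · Δt = 193.3 × 3600 = 6.96 × 10^5 ft³ = 16.0 acre-ft.

V ≈ 16.0 acre-ft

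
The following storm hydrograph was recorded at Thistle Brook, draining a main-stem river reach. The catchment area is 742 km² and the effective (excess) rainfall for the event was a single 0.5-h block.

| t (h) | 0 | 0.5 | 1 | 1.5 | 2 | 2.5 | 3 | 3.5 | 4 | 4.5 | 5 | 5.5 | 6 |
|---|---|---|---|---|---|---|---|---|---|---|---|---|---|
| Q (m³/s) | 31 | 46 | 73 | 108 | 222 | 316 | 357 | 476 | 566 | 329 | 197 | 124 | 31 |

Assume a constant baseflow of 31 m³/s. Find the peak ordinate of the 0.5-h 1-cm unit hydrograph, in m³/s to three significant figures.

U_p ≈ 892 m³/s

Direct runoff: 0.0, 15.0, 42.0, 77.0, 191.0, 285.0, 326.0, 445.0, 535.0, 298.0, 166.0, 93.0, 0.0 m³/s; ΣQ_DR = 2473 m³/s, peak = 535.0 m³/s.
Runoff depth d = ΣQ_DR·Δt / A = 2473 × 1800 / (742 km²) = 5.999 mm.
The 1-cm UH is the DRH scaled by (10 mm)/d, so U_p = 535.0 × 10/5.999 = 892 m³/s.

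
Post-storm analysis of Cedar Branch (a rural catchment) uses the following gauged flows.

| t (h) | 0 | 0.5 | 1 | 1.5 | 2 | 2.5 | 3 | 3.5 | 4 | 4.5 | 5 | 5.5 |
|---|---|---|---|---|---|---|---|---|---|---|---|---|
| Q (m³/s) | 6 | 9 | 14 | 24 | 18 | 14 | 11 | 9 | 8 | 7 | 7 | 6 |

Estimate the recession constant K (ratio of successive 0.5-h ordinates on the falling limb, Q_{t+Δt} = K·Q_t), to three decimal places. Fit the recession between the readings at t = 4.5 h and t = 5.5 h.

Using the recession-limb readings at t = 4.5 h and t = 5.5 h: Q falls from 7 to 6 m³/s over 2 intervals.
K = (Q₂/Q₁)^(1/2) = (6/7)^(1/2) = 0.926.

K ≈ 0.926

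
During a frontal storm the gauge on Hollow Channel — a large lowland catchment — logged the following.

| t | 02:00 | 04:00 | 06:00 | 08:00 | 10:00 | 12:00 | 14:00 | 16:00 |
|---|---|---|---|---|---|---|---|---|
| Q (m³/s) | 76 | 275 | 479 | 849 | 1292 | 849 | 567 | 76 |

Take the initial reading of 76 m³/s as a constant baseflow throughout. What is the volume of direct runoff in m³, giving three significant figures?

V ≈ 2.78 × 10^7 m³

Direct-runoff ordinates (Q − Q_b): 0.0, 199.0, 403.0, 773.0, 1216.0, 773.0, 491.0, 0.0 m³/s.
ΣQ_DR = 3855 m³/s.
With Δt = 2 h = 7200 s, V = ΣQ_DR · Δt = 3855 × 7200 = 2.78 × 10^7 m³.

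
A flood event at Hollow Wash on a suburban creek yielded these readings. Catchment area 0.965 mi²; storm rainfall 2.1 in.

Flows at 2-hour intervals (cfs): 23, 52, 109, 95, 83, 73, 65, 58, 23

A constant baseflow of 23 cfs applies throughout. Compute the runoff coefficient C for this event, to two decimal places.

ΣQ_DR = 374.0 cfs; V = ΣQ_DR·Δt = 2.693 × 10^6 ft³.
Runoff depth d = V / A = 1.201 in.
C = d / P = 1.201 / 2.1 = 0.57.

C ≈ 0.57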